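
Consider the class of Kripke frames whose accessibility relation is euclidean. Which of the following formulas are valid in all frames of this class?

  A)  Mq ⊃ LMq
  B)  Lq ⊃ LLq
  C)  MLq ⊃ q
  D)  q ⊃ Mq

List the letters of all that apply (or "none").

A

(A) axiom 5: valid iff R is euclidean. Every such R is euclidean — valid.
(B) Lq ⊃ LLq (axiom 4) characterises the transitive frames. Such an R need not be transitive — not valid.
(C) MLq ⊃ q (the dual of axiom B) characterises the symmetric frames. Such an R need not be symmetric — not valid.
(D) q ⊃ Mq is the dual of axiom T; it is valid on a frame exactly when R is reflexive. Such an R need not be reflexive, so not valid.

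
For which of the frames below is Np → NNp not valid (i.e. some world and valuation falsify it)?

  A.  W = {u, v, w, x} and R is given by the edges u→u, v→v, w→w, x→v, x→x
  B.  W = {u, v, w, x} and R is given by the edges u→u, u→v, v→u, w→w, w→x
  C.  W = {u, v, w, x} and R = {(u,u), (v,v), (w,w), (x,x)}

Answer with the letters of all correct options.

The schema Np → NNp is axiom 4; it is valid on a frame iff R is transitive.
(A) R is transitive (R is closed under composition), so the schema is valid here.
(B) R is not transitive (v R u and u R v but not v R v), so the schema fails here.
(C) R is transitive (R is closed under composition), so the schema is valid here.

B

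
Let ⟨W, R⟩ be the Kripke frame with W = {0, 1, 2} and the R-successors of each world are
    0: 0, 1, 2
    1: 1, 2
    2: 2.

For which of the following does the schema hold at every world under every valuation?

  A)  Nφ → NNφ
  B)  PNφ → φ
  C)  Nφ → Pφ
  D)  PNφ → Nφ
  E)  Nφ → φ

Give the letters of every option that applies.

A, C, E

R is reflexive: each world relates to itself.
R is not symmetric: 0 R 1 but not 1 R 0.
R is transitive: R is closed under composition.
R is not euclidean: 0 R 1 and 0 R 0 but not 1 R 0.
R is serial: every world has an R-successor.
(A) axiom 4: valid iff R is transitive. R is transitive — valid.
(B) the dual of axiom B: valid iff R is symmetric. R is not symmetric — not valid.
(C) Nφ → Pφ is axiom D, which corresponds to seriality. R is serial — valid.
(D) PNφ → Nφ is the dual of axiom 5, which corresponds to the euclidean property. R is not euclidean — not valid.
(E) Nφ → φ (axiom T) characterises the reflexive frames. R is reflexive — valid.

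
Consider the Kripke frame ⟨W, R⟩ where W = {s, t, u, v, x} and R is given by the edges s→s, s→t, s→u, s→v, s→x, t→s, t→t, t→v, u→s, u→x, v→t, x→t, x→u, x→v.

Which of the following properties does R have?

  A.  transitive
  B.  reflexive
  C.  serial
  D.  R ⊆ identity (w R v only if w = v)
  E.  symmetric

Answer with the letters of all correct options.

C

(A) not transitive: t R s and s R u but not t R u.
(B) not reflexive: not u R u.
(C) serial: every world has an R-successor.
(D) not ⊆ identity: s R t with s ≠ t.
(E) not symmetric: s R v but not v R s.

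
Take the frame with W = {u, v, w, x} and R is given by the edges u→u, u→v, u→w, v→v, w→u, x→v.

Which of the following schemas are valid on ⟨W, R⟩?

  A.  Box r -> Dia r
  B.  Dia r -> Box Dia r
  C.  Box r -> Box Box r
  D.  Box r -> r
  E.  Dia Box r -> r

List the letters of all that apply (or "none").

A

R is not reflexive: not w R w.
R is not symmetric: u R v but not v R u.
R is not transitive: w R u and u R v but not w R v.
R is not euclidean: u R v and u R u but not v R u.
R is serial: every world has an R-successor.
(A) Box r -> Dia r (axiom D) characterises the serial frames. R is serial — valid.
(B) Dia r -> Box Dia r is axiom 5, which corresponds to the euclidean property. R is not euclidean — not valid.
(C) Box r -> Box Box r (axiom 4) characterises the transitive frames. R is not transitive — not valid.
(D) axiom T: valid iff R is reflexive. R is not reflexive — not valid.
(E) Dia Box r -> r is the dual of axiom B, which corresponds to symmetry. R is not symmetric — not valid.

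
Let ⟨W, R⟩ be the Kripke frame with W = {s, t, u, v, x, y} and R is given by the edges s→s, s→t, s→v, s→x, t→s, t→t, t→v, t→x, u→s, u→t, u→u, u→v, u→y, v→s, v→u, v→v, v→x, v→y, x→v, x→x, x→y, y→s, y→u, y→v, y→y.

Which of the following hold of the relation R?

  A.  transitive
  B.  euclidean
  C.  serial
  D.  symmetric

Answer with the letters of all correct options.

(A) not transitive: s R v and v R u but not s R u.
(B) not euclidean: s R v and s R t but not v R t.
(C) serial: every world has an R-successor.
(D) not symmetric: s R x but not x R s.

C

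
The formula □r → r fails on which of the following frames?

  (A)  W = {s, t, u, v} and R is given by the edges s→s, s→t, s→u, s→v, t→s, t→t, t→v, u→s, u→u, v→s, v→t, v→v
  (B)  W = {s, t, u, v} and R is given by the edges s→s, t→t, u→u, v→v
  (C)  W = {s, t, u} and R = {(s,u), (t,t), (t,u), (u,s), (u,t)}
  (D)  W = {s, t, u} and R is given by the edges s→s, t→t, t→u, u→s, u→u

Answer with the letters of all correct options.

The schema □r → r is axiom T; it is valid on a frame iff R is reflexive.
(A) R is reflexive (each world relates to itself), so the schema is valid here.
(B) R is reflexive (each world relates to itself), so the schema is valid here.
(C) R is not reflexive (not s R s), so the schema fails here.
(D) R is reflexive (each world relates to itself), so the schema is valid here.

C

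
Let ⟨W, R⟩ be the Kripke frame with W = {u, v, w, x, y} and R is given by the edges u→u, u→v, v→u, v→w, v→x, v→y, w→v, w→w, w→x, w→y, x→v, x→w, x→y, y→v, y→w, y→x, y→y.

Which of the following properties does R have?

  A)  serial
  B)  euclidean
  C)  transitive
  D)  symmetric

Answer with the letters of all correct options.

A, D

(A) serial: every world has an R-successor.
(B) not euclidean: v R u and v R w but not u R w.
(C) not transitive: u R v and v R w but not u R w.
(D) symmetric: every R-edge is matched by its reverse.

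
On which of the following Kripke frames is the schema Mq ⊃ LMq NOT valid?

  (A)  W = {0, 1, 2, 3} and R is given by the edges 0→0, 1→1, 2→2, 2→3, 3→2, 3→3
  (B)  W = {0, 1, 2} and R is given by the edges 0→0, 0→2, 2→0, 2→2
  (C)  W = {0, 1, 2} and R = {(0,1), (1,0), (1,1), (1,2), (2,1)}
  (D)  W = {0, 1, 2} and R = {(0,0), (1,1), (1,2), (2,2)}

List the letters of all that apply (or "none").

C, D

The schema Mq ⊃ LMq is axiom 5; it is valid on a frame iff R is euclidean.
(A) R is euclidean (any two R-successors of the same world are R-related), so the schema is valid here.
(B) R is euclidean (any two R-successors of the same world are R-related), so the schema is valid here.
(C) R is not euclidean (1 R 0 and 1 R 2 but not 0 R 2), so the schema fails here.
(D) R is not euclidean (1 R 2 and 1 R 1 but not 2 R 1), so the schema fails here.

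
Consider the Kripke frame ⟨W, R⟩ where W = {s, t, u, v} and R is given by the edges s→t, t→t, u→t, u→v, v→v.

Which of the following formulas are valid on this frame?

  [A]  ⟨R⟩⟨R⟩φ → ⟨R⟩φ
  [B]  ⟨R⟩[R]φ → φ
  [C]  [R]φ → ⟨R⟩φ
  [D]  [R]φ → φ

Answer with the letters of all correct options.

A, C

R is not reflexive: not s R s.
R is not symmetric: s R t but not t R s.
R is transitive: R is closed under composition.
R is serial: every world has an R-successor.
(A) the dual of axiom 4: valid iff R is transitive. R is transitive — valid.
(B) the dual of axiom B: valid iff R is symmetric. R is not symmetric — not valid.
(C) [R]φ → ⟨R⟩φ (axiom D) characterises the serial frames. R is serial — valid.
(D) [R]φ → φ is axiom T; it is valid on a frame exactly when R is reflexive. R is not reflexive, so not valid.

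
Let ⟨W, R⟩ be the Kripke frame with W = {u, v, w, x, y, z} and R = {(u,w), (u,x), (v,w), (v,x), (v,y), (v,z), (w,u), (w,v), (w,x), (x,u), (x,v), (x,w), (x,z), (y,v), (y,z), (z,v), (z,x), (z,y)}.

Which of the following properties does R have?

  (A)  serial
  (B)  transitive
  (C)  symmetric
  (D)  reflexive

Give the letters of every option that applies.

A, C

(A) serial: every world has an R-successor.
(B) not transitive: u R w and w R u but not u R u.
(C) symmetric: every R-edge is matched by its reverse.
(D) not reflexive: not u R u.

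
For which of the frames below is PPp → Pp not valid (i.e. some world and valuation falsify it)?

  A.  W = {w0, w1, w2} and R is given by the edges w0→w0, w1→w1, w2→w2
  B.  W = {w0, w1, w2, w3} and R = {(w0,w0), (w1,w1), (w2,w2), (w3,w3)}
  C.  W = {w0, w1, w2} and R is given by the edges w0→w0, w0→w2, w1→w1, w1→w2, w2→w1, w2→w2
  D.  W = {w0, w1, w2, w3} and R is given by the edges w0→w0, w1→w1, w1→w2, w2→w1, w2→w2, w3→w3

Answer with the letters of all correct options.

C

The schema PPp → Pp is the dual of axiom 4; it is valid on a frame iff R is transitive.
(A) R is transitive (R is closed under composition), so the schema is valid here.
(B) R is transitive (R is closed under composition), so the schema is valid here.
(C) R is not transitive (w0 R w2 and w2 R w1 but not w0 R w1), so the schema fails here.
(D) R is transitive (R is closed under composition), so the schema is valid here.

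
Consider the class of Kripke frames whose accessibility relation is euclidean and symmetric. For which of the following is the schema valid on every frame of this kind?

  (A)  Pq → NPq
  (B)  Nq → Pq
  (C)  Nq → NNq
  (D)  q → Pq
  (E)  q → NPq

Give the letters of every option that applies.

A symmetric euclidean relation is transitive (uRv and vRw give vRu by symmetry, then uRw by the euclidean condition, applied at v).
(A) axiom 5: valid iff R is euclidean. Every such R is euclidean — valid.
(B) axiom D: valid iff R is serial. Such an R need not be serial — not valid.
(C) Nq → NNq is axiom 4, which corresponds to transitivity. Every such R is transitive — valid.
(D) the dual of axiom T: valid iff R is reflexive. Such an R need not be reflexive — not valid.
(E) q → NPq (axiom B) characterises the symmetric frames. Every such R is symmetric — valid.

A, C, E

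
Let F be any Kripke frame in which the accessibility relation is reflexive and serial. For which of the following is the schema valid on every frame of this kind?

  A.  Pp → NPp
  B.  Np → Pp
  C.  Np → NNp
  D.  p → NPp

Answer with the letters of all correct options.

(A) Pp → NPp (axiom 5) characterises the euclidean frames. Such an R need not be euclidean — not valid.
(B) Np → Pp is axiom D, which corresponds to seriality. Every such R is serial — valid.
(C) axiom 4: valid iff R is transitive. Such an R need not be transitive — not valid.
(D) axiom B: valid iff R is symmetric. Such an R need not be symmetric — not valid.

B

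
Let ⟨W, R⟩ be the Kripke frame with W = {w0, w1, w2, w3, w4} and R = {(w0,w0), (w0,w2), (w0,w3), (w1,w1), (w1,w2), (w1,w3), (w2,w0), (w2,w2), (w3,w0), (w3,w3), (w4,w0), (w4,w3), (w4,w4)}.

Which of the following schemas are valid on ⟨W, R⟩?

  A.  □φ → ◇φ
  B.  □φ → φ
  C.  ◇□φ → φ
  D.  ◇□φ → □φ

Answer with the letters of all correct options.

R is reflexive: each world relates to itself.
R is not symmetric: w1 R w2 but not w2 R w1.
R is not euclidean: w0 R w2 and w0 R w3 but not w2 R w3.
R is serial: every world has an R-successor.
(A) □φ → ◇φ is axiom D, which corresponds to seriality. R is serial — valid.
(B) □φ → φ (axiom T) characterises the reflexive frames. R is reflexive — valid.
(C) ◇□φ → φ is the dual of axiom B; it is valid on a frame exactly when R is symmetric. R is not symmetric, so not valid.
(D) ◇□φ → □φ is the dual of axiom 5; it is valid on a frame exactly when R is euclidean. R is not euclidean, so not valid.

A, B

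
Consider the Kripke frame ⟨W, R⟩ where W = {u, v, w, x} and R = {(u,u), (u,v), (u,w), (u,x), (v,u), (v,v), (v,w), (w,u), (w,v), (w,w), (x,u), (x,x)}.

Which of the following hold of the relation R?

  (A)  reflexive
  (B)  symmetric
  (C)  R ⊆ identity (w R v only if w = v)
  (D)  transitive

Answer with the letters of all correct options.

(A) reflexive: each world relates to itself.
(B) symmetric: every R-edge is matched by its reverse.
(C) not ⊆ identity: u R v with u ≠ v.
(D) not transitive: v R u and u R x but not v R x.

A, B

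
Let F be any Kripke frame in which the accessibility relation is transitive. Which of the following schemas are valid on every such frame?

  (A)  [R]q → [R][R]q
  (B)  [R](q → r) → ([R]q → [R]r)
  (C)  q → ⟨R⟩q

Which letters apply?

A, B

(A) [R]q → [R][R]q is axiom 4; it is valid on a frame exactly when R is transitive. Every such R is transitive, so valid.
(B) [R](q → r) → ([R]q → [R]r) is the K axiom; it holds on all frames — valid.
(C) q → ⟨R⟩q is the dual of axiom T, which corresponds to reflexivity. Such an R need not be reflexive — not valid.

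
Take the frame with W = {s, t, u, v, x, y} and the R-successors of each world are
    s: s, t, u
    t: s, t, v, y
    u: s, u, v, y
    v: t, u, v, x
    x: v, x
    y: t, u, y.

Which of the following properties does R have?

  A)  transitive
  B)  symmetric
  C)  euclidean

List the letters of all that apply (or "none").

(A) not transitive: s R t and t R v but not s R v.
(B) symmetric: every R-edge is matched by its reverse.
(C) not euclidean: s R t and s R u but not t R u.

B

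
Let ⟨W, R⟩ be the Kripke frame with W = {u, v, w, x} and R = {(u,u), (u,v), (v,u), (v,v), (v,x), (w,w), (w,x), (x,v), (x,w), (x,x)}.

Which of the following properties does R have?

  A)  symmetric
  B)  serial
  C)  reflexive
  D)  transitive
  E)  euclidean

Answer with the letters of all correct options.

(A) symmetric: every R-edge is matched by its reverse.
(B) serial: every world has an R-successor.
(C) reflexive: each world relates to itself.
(D) not transitive: u R v and v R x but not u R x.
(E) not euclidean: v R u and v R x but not u R x.

A, B, C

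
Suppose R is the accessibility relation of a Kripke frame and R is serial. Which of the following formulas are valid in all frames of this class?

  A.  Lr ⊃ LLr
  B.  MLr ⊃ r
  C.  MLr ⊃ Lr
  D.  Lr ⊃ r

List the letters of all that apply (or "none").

none

(A) Lr ⊃ LLr (axiom 4) characterises the transitive frames. Such an R need not be transitive — not valid.
(B) MLr ⊃ r (the dual of axiom B) characterises the symmetric frames. Such an R need not be symmetric — not valid.
(C) the dual of axiom 5: valid iff R is euclidean. Such an R need not be euclidean — not valid.
(D) axiom T: valid iff R is reflexive. Such an R need not be reflexive — not valid.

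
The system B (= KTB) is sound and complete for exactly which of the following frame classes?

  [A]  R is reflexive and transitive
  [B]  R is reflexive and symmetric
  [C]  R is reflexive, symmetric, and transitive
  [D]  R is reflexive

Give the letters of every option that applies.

B

(A) this class determines S4, not B (= KTB).
(B) B (= KTB) is sound and complete for exactly this class.
(C) this class determines S5, not B (= KTB).
(D) this class determines T (= KT), not B (= KTB).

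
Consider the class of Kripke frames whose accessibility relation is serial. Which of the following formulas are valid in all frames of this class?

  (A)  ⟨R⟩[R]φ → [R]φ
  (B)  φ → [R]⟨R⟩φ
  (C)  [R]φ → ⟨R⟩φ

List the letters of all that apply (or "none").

(A) the dual of axiom 5: valid iff R is euclidean. Such an R need not be euclidean — not valid.
(B) φ → [R]⟨R⟩φ is axiom B, which corresponds to symmetry. Such an R need not be symmetric — not valid.
(C) [R]φ → ⟨R⟩φ is axiom D; it is valid on a frame exactly when R is serial. Every such R is serial, so valid.

C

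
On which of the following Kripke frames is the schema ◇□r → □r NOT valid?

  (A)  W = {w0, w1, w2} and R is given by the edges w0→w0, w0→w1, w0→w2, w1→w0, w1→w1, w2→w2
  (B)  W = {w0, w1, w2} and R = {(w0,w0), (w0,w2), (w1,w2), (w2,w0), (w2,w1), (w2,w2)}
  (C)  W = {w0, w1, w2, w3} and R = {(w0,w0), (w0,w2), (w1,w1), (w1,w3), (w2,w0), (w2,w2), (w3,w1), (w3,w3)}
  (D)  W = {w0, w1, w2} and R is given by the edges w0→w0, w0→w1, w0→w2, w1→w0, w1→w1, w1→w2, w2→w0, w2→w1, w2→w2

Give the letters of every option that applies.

The schema ◇□r → □r is the dual of axiom 5; it is valid on a frame iff R is euclidean.
(A) R is not euclidean (w0 R w1 and w0 R w2 but not w1 R w2), so the schema fails here.
(B) R is not euclidean (w2 R w0 and w2 R w1 but not w0 R w1), so the schema fails here.
(C) R is euclidean (any two R-successors of the same world are R-related), so the schema is valid here.
(D) R is euclidean (any two R-successors of the same world are R-related), so the schema is valid here.

A, B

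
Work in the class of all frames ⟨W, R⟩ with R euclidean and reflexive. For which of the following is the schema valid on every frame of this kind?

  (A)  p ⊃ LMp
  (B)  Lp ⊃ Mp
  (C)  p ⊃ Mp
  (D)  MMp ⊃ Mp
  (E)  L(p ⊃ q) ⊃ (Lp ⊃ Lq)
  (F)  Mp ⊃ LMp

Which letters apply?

A, B, C, D, E, F

A reflexive euclidean relation is also symmetric (from wRw and wRv the euclidean condition gives vRw) and hence transitive; it is an equivalence relation.
(A) p ⊃ LMp is axiom B; it is valid on a frame exactly when R is symmetric. Every such R is symmetric, so valid.
(B) Lp ⊃ Mp (axiom D) characterises the serial frames. Every such R is serial — valid.
(C) p ⊃ Mp (the dual of axiom T) characterises the reflexive frames. Every such R is reflexive — valid.
(D) the dual of axiom 4: valid iff R is transitive. Every such R is transitive — valid.
(E) this is just K, valid on every normal frame.
(F) Mp ⊃ LMp (axiom 5) characterises the euclidean frames. Every such R is euclidean — valid.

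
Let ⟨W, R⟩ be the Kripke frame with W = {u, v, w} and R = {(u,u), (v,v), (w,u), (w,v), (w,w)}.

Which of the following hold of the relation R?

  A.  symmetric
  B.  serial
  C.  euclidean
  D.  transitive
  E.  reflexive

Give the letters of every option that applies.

(A) not symmetric: w R u but not u R w.
(B) serial: every world has an R-successor.
(C) not euclidean: w R u and w R v but not u R v.
(D) transitive: R is closed under composition.
(E) reflexive: each world relates to itself.

B, D, E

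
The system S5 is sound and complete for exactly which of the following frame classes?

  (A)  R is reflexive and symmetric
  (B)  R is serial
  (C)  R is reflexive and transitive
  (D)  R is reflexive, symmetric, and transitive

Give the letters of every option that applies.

D

(A) this class determines B (= KTB), not S5.
(B) this class determines D, not S5.
(C) this class determines S4, not S5.
(D) S5 is sound and complete for exactly this class.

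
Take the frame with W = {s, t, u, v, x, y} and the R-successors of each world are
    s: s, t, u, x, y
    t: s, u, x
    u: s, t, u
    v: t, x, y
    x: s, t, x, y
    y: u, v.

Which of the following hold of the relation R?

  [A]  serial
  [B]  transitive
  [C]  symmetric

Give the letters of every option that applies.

A

(A) serial: every world has an R-successor.
(B) not transitive: s R y and y R v but not s R v.
(C) not symmetric: s R y but not y R s.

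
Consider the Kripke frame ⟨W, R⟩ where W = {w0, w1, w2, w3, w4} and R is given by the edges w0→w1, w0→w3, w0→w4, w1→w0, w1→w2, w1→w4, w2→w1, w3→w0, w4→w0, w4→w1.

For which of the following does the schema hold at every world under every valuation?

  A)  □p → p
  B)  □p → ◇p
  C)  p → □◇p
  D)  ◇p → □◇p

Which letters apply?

B, C

R is not reflexive: not w0 R w0.
R is symmetric: every R-edge is matched by its reverse.
R is not euclidean: w0 R w1 and w0 R w3 but not w1 R w3.
R is serial: every world has an R-successor.
(A) □p → p is axiom T; it is valid on a frame exactly when R is reflexive. R is not reflexive, so not valid.
(B) □p → ◇p is axiom D, which corresponds to seriality. R is serial — valid.
(C) axiom B: valid iff R is symmetric. R is symmetric — valid.
(D) ◇p → □◇p is axiom 5, which corresponds to the euclidean property. R is not euclidean — not valid.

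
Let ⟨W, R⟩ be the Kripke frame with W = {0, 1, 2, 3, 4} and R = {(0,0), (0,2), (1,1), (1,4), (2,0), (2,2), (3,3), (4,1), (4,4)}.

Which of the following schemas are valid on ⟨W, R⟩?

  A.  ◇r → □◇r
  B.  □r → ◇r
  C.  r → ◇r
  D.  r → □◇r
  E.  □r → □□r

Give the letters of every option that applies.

R is reflexive: each world relates to itself.
R is symmetric: every R-edge is matched by its reverse.
R is transitive: R is closed under composition.
R is euclidean: any two R-successors of the same world are R-related.
R is serial: every world has an R-successor.
(A) ◇r → □◇r is axiom 5; it is valid on a frame exactly when R is euclidean. R is euclidean, so valid.
(B) □r → ◇r is axiom D; it is valid on a frame exactly when R is serial. R is serial, so valid.
(C) r → ◇r is the dual of axiom T, which corresponds to reflexivity. R is reflexive — valid.
(D) axiom B: valid iff R is symmetric. R is symmetric — valid.
(E) □r → □□r is axiom 4; it is valid on a frame exactly when R is transitive. R is transitive, so valid.

A, B, C, D, E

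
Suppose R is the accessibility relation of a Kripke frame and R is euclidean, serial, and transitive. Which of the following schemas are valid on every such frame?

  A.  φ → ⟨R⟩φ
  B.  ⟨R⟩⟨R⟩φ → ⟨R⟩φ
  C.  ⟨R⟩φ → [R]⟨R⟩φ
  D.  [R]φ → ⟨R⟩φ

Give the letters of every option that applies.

B, C, D

(A) the dual of axiom T: valid iff R is reflexive. Such an R need not be reflexive — not valid.
(B) ⟨R⟩⟨R⟩φ → ⟨R⟩φ (the dual of axiom 4) characterises the transitive frames. Every such R is transitive — valid.
(C) ⟨R⟩φ → [R]⟨R⟩φ is axiom 5; it is valid on a frame exactly when R is euclidean. Every such R is euclidean, so valid.
(D) [R]φ → ⟨R⟩φ is axiom D, which corresponds to seriality. Every such R is serial — valid.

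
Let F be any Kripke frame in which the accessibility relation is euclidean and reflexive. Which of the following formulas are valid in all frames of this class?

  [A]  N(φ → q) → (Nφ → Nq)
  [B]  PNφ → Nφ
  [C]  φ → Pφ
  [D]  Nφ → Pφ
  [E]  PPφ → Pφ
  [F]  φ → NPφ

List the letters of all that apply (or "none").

A, B, C, D, E, F

A reflexive euclidean relation is also symmetric (from wRw and wRv the euclidean condition gives vRw) and hence transitive; it is an equivalence relation.
(A) this is just K, valid on every normal frame.
(B) PNφ → Nφ (the dual of axiom 5) characterises the euclidean frames. Every such R is euclidean — valid.
(C) φ → Pφ (the dual of axiom T) characterises the reflexive frames. Every such R is reflexive — valid.
(D) axiom D: valid iff R is serial. Every such R is serial — valid.
(E) the dual of axiom 4: valid iff R is transitive. Every such R is transitive — valid.
(F) φ → NPφ is axiom B; it is valid on a frame exactly when R is symmetric. Every such R is symmetric, so valid.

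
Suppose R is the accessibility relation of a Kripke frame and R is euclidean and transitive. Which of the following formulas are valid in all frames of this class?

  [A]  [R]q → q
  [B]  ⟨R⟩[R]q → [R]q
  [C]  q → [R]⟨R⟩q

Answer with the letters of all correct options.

(A) axiom T: valid iff R is reflexive. Such an R need not be reflexive — not valid.
(B) ⟨R⟩[R]q → [R]q is the dual of axiom 5; it is valid on a frame exactly when R is euclidean. Every such R is euclidean, so valid.
(C) q → [R]⟨R⟩q (axiom B) characterises the symmetric frames. Such an R need not be symmetric — not valid.

B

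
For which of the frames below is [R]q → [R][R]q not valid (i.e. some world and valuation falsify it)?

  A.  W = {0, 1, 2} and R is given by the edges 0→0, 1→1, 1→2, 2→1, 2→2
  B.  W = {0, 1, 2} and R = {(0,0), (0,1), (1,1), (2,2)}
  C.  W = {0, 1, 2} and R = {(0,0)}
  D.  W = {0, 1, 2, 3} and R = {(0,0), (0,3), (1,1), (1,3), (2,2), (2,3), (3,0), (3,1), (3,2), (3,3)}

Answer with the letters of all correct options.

The schema [R]q → [R][R]q is axiom 4; it is valid on a frame iff R is transitive.
(A) R is transitive (R is closed under composition), so the schema is valid here.
(B) R is transitive (R is closed under composition), so the schema is valid here.
(C) R is transitive (R is closed under composition), so the schema is valid here.
(D) R is not transitive (0 R 3 and 3 R 1 but not 0 R 1), so the schema fails here.

D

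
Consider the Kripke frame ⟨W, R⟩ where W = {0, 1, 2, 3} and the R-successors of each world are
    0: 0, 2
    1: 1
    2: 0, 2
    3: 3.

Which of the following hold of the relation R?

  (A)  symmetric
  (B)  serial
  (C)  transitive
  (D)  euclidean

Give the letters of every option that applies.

A, B, C, D

(A) symmetric: every R-edge is matched by its reverse.
(B) serial: every world has an R-successor.
(C) transitive: R is closed under composition.
(D) euclidean: any two R-successors of the same world are R-related.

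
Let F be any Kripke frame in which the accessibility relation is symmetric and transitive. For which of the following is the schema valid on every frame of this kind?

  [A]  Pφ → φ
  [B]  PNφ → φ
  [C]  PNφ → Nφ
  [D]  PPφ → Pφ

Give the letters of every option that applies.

A symmetric transitive relation is euclidean (uRv and uRw give vRu by symmetry, then vRw by transitivity).
(A) Pφ → φ is valid only on frames where every R-edge is a self-loop. Such an R need not be a subset of the identity — not valid.
(B) PNφ → φ (the dual of axiom B) characterises the symmetric frames. Every such R is symmetric — valid.
(C) PNφ → Nφ (the dual of axiom 5) characterises the euclidean frames. Every such R is euclidean — valid.
(D) PPφ → Pφ is the dual of axiom 4, which corresponds to transitivity. Every such R is transitive — valid.

B, C, D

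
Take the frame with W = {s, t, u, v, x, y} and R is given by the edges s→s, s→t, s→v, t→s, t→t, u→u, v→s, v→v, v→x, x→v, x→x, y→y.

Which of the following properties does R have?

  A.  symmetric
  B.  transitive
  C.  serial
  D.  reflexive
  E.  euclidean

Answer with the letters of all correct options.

(A) symmetric: every R-edge is matched by its reverse.
(B) not transitive: s R v and v R x but not s R x.
(C) serial: every world has an R-successor.
(D) reflexive: each world relates to itself.
(E) not euclidean: s R t and s R v but not t R v.

A, C, D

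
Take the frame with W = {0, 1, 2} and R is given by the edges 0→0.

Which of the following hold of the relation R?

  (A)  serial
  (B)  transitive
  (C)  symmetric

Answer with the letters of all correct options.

B, C

(A) not serial: 1 has no R-successor.
(B) transitive: R is closed under composition.
(C) symmetric: every R-edge is matched by its reverse.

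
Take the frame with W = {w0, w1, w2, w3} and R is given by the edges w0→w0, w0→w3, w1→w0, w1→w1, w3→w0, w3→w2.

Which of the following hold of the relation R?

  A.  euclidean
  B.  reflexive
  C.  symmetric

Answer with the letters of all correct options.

none

(A) not euclidean: w1 R w0 and w1 R w1 but not w0 R w1.
(B) not reflexive: not w2 R w2.
(C) not symmetric: w1 R w0 but not w0 R w1.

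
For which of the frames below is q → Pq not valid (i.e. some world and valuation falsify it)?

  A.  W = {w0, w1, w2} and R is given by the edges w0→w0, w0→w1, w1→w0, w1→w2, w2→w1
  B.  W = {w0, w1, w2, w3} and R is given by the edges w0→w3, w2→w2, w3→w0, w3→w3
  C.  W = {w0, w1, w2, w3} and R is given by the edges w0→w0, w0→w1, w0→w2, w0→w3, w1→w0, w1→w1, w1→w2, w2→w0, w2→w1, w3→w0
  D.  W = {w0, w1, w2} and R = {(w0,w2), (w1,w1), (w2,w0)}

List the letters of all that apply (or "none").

A, B, C, D

The schema q → Pq is the dual of axiom T; it is valid on a frame iff R is reflexive.
(A) R is not reflexive (not w1 R w1), so the schema fails here.
(B) R is not reflexive (not w0 R w0), so the schema fails here.
(C) R is not reflexive (not w2 R w2), so the schema fails here.
(D) R is not reflexive (not w0 R w0), so the schema fails here.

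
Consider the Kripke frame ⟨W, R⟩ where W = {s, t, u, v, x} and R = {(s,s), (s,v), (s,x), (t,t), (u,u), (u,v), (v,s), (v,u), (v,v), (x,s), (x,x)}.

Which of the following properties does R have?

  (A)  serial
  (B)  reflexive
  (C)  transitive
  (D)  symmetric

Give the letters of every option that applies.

A, B, D

(A) serial: every world has an R-successor.
(B) reflexive: each world relates to itself.
(C) not transitive: s R v and v R u but not s R u.
(D) symmetric: every R-edge is matched by its reverse.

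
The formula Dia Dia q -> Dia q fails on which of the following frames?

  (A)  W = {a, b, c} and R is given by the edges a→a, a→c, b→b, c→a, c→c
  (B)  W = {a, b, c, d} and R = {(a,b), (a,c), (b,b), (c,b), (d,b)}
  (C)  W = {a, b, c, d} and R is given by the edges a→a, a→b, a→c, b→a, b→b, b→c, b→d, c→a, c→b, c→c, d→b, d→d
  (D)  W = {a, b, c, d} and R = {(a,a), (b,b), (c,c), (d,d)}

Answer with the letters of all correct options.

C

The schema Dia Dia q -> Dia q is the dual of axiom 4; it is valid on a frame iff R is transitive.
(A) R is transitive (R is closed under composition), so the schema is valid here.
(B) R is transitive (R is closed under composition), so the schema is valid here.
(C) R is not transitive (a R b and b R d but not a R d), so the schema fails here.
(D) R is transitive (R is closed under composition), so the schema is valid here.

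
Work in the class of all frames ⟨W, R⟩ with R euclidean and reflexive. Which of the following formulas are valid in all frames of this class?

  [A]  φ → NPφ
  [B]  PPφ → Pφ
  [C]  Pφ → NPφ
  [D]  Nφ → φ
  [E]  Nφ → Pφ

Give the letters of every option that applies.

A reflexive euclidean relation is also symmetric (from wRw and wRv the euclidean condition gives vRw) and hence transitive; it is an equivalence relation.
(A) φ → NPφ (axiom B) characterises the symmetric frames. Every such R is symmetric — valid.
(B) the dual of axiom 4: valid iff R is transitive. Every such R is transitive — valid.
(C) axiom 5: valid iff R is euclidean. Every such R is euclidean — valid.
(D) Nφ → φ is axiom T, which corresponds to reflexivity. Every such R is reflexive — valid.
(E) Nφ → Pφ (axiom D) characterises the serial frames. Every such R is serial — valid.

A, B, C, D, E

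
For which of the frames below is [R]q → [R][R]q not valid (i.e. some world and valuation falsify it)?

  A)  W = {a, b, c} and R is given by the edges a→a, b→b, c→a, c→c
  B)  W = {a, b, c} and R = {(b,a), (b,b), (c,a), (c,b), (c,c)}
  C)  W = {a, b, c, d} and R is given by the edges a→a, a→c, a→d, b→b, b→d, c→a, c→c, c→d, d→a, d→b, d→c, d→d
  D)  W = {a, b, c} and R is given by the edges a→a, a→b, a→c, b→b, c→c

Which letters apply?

C

The schema [R]q → [R][R]q is axiom 4; it is valid on a frame iff R is transitive.
(A) R is transitive (R is closed under composition), so the schema is valid here.
(B) R is transitive (R is closed under composition), so the schema is valid here.
(C) R is not transitive (a R d and d R b but not a R b), so the schema fails here.
(D) R is transitive (R is closed under composition), so the schema is valid here.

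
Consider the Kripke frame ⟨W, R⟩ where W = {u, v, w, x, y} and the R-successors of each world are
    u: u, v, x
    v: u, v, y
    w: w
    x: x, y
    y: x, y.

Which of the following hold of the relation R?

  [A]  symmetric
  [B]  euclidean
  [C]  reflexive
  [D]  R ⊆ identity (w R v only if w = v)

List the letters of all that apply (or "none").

C

(A) not symmetric: u R x but not x R u.
(B) not euclidean: u R v and u R x but not v R x.
(C) reflexive: each world relates to itself.
(D) not ⊆ identity: u R v with u ≠ v.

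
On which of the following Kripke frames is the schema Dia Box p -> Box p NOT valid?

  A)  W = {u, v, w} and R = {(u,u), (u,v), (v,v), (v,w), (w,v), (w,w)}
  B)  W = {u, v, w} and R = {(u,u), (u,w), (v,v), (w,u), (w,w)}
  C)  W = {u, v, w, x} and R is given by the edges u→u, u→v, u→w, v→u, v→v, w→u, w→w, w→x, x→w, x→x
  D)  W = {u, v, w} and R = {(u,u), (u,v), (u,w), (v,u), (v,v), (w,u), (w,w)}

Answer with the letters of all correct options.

A, C, D

The schema Dia Box p -> Box p is the dual of axiom 5; it is valid on a frame iff R is euclidean.
(A) R is not euclidean (u R v and u R u but not v R u), so the schema fails here.
(B) R is euclidean (any two R-successors of the same world are R-related), so the schema is valid here.
(C) R is not euclidean (u R v and u R w but not v R w), so the schema fails here.
(D) R is not euclidean (u R v and u R w but not v R w), so the schema fails here.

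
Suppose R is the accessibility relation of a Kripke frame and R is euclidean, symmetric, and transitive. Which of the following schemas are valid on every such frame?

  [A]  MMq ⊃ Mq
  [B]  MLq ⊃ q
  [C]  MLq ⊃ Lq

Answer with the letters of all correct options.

(A) the dual of axiom 4: valid iff R is transitive. Every such R is transitive — valid.
(B) the dual of axiom B: valid iff R is symmetric. Every such R is symmetric — valid.
(C) MLq ⊃ Lq is the dual of axiom 5; it is valid on a frame exactly when R is euclidean. Every such R is euclidean, so valid.

A, B, C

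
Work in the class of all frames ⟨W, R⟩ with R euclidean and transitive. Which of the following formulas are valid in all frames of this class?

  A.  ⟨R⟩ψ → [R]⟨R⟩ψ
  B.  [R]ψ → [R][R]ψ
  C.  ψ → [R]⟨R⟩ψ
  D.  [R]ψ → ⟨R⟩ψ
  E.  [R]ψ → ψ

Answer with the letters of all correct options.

A, B

(A) axiom 5: valid iff R is euclidean. Every such R is euclidean — valid.
(B) axiom 4: valid iff R is transitive. Every such R is transitive — valid.
(C) ψ → [R]⟨R⟩ψ is axiom B, which corresponds to symmetry. Such an R need not be symmetric — not valid.
(D) axiom D: valid iff R is serial. Such an R need not be serial — not valid.
(E) [R]ψ → ψ is axiom T; it is valid on a frame exactly when R is reflexive. Such an R need not be reflexive, so not valid.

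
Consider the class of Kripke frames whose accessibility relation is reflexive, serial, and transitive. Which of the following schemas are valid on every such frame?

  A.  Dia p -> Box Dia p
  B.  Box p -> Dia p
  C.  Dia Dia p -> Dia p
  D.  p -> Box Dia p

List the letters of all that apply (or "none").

B, C

(A) Dia p -> Box Dia p (axiom 5) characterises the euclidean frames. Such an R need not be euclidean — not valid.
(B) Box p -> Dia p (axiom D) characterises the serial frames. Every such R is serial — valid.
(C) the dual of axiom 4: valid iff R is transitive. Every such R is transitive — valid.
(D) p -> Box Dia p (axiom B) characterises the symmetric frames. Such an R need not be symmetric — not valid.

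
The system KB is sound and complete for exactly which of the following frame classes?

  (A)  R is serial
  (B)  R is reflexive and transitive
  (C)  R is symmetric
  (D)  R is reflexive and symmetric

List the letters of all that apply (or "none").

(A) this class determines D, not KB.
(B) this class determines S4, not KB.
(C) KB is sound and complete for exactly this class.
(D) this class determines B (= KTB), not KB.

C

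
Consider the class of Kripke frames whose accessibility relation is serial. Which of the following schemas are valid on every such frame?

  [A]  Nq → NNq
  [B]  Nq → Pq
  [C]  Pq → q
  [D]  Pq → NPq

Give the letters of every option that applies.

B

(A) Nq → NNq (axiom 4) characterises the transitive frames. Such an R need not be transitive — not valid.
(B) Nq → Pq is axiom D; it is valid on a frame exactly when R is serial. Every such R is serial, so valid.
(C) Pq → q (the converse of T) corresponds to R being a subset of the identity. Such an R need not be a subset of the identity, so not valid.
(D) Pq → NPq is axiom 5, which corresponds to the euclidean property. Such an R need not be euclidean — not valid.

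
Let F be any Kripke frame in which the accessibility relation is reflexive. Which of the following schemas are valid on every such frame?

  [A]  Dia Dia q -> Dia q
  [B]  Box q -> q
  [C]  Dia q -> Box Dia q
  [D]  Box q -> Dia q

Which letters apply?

A reflexive relation is serial.
(A) the dual of axiom 4: valid iff R is transitive. Such an R need not be transitive — not valid.
(B) Box q -> q (axiom T) characterises the reflexive frames. Every such R is reflexive — valid.
(C) Dia q -> Box Dia q is axiom 5, which corresponds to the euclidean property. Such an R need not be euclidean — not valid.
(D) Box q -> Dia q (axiom D) characterises the serial frames. Every such R is serial — valid.

B, D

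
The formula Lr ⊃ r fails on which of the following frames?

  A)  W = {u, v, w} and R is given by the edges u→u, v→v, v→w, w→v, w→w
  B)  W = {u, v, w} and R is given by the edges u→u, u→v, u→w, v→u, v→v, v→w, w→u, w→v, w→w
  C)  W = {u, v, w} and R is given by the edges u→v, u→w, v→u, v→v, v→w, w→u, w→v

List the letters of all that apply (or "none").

C

The schema Lr ⊃ r is axiom T; it is valid on a frame iff R is reflexive.
(A) R is reflexive (each world relates to itself), so the schema is valid here.
(B) R is reflexive (each world relates to itself), so the schema is valid here.
(C) R is not reflexive (not u R u), so the schema fails here.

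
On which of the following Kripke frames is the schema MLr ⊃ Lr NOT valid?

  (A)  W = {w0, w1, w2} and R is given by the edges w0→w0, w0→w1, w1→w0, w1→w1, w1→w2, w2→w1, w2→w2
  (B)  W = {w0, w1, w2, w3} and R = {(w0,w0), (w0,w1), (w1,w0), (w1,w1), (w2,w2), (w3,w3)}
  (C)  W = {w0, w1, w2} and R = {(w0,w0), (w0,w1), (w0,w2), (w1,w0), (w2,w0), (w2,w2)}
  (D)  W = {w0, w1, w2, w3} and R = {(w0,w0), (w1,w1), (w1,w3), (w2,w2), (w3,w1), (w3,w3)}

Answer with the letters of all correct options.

A, C

The schema MLr ⊃ Lr is the dual of axiom 5; it is valid on a frame iff R is euclidean.
(A) R is not euclidean (w1 R w0 and w1 R w2 but not w0 R w2), so the schema fails here.
(B) R is euclidean (any two R-successors of the same world are R-related), so the schema is valid here.
(C) R is not euclidean (w0 R w1 and w0 R w2 but not w1 R w2), so the schema fails here.
(D) R is euclidean (any two R-successors of the same world are R-related), so the schema is valid here.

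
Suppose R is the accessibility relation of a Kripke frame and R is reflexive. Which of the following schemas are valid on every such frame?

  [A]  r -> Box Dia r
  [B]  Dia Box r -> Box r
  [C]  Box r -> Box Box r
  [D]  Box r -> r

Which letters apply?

A reflexive relation is serial.
(A) r -> Box Dia r (axiom B) characterises the symmetric frames. Such an R need not be symmetric — not valid.
(B) Dia Box r -> Box r (the dual of axiom 5) characterises the euclidean frames. Such an R need not be euclidean — not valid.
(C) Box r -> Box Box r is axiom 4, which corresponds to transitivity. Such an R need not be transitive — not valid.
(D) Box r -> r (axiom T) characterises the reflexive frames. Every such R is reflexive — valid.

D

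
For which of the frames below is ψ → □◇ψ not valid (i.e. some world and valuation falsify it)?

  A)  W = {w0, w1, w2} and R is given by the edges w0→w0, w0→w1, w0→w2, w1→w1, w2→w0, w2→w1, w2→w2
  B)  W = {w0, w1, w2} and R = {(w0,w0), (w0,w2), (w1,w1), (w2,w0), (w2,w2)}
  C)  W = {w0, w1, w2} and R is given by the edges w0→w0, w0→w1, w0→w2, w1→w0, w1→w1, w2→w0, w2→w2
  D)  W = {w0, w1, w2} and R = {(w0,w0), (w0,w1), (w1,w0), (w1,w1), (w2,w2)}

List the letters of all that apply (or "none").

A

The schema ψ → □◇ψ is axiom B; it is valid on a frame iff R is symmetric.
(A) R is not symmetric (w0 R w1 but not w1 R w0), so the schema fails here.
(B) R is symmetric (every R-edge is matched by its reverse), so the schema is valid here.
(C) R is symmetric (every R-edge is matched by its reverse), so the schema is valid here.
(D) R is symmetric (every R-edge is matched by its reverse), so the schema is valid here.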